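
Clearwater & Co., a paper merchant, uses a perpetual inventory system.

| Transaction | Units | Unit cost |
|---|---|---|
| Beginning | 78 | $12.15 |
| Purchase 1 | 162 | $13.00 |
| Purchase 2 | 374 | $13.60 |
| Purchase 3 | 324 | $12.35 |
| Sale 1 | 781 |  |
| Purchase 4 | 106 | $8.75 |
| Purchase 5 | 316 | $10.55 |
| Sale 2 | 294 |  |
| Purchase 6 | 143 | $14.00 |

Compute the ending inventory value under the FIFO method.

Sale 1 (781) [FIFO — oldest first]: 78 @ $12.15 + 162 @ $13.00 + 374 @ $13.60 + 167 @ $12.35 = $10,202.55
Sale 2 (294) [FIFO — oldest first]: 157 @ $12.35 + 106 @ $8.75 + 31 @ $10.55 = $3,193.50
Total COGS = $10,202.55 + $3,193.50 = $13,396.05
Ending inventory: 285 @ $10.55 + 143 @ $14.00 = $5,008.75
Check: goods available $18,404.80 = COGS $13,396.05 + ending $5,008.75

Ending inventory = $5,008.75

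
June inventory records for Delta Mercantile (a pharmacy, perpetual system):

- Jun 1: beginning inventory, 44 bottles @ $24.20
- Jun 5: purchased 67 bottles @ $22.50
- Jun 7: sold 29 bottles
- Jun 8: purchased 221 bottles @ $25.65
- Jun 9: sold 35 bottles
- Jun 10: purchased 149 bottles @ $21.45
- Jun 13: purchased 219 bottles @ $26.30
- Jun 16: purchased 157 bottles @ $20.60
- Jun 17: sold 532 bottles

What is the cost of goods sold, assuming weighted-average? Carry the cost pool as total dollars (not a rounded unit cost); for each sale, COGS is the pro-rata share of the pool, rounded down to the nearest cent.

COGS = $14,215.42

After Jun 1: 44 on hand, pool $1,064.80 (≈ $24.2000 each)
After Jun 5: 111 on hand, pool $2,572.30 (≈ $23.1739 each)
Jun 7, sell 29: 29/111 × $2,572.30 → $672.04
After Jun 8: 303 on hand, pool $7,568.91 (≈ $24.9799 each)
Jun 9, sell 35: 35/303 × $7,568.91 → $874.29
After Jun 10: 417 on hand, pool $9,890.67 (≈ $23.7186 each)
After Jun 13: 636 on hand, pool $15,650.37 (≈ $24.6075 each)
After Jun 16: 793 on hand, pool $18,884.57 (≈ $23.8141 each)
Jun 17, sell 532: 532/793 × $18,884.57 → $12,669.09
Total COGS = $672.04 + $874.29 + $12,669.09 = $14,215.42
Ending inventory (cost pool remaining) = $6,215.48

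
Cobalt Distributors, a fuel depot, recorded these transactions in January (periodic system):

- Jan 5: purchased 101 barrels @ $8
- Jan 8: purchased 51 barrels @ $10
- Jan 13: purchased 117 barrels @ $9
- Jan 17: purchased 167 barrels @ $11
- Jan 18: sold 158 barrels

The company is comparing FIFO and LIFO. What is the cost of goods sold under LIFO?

COGS = $1,738

FIFO COGS: 101 @ $8 + 51 @ $10 + 6 @ $9 = $1,372
LIFO COGS: 158 @ $11 = $1,738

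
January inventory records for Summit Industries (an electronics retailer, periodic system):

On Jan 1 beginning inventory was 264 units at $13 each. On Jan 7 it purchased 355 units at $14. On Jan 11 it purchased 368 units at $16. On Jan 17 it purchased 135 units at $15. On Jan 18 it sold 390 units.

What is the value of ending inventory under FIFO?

Ending inventory = $11,119

Jan 18, 390 sold [FIFO — oldest first]: 264 @ $13 + 126 @ $14 = $5,196
Ending inventory: 229 @ $14 + 368 @ $16 + 135 @ $15 = $11,119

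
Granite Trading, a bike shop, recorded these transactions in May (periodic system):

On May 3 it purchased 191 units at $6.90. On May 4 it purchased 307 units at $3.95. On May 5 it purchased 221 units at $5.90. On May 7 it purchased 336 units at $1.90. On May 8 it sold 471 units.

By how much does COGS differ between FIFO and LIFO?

FIFO COGS: 191 @ $6.90 + 280 @ $3.95 = $2,423.90
LIFO COGS: 336 @ $1.90 + 135 @ $5.90 = $1,434.90
Difference = |$2,423.90 − $1,434.90| = $989.00

$989.00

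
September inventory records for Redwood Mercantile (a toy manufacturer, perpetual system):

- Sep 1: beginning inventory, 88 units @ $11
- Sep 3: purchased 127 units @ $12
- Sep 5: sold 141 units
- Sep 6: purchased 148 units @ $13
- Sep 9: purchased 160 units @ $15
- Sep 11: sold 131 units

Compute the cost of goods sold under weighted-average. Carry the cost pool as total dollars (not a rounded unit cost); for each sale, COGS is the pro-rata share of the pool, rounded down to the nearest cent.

COGS = $3,411.25

After Sep 1: 88 on hand, pool $968.00 (≈ $11.0000 each)
After Sep 3: 215 on hand, pool $2,492.00 (≈ $11.5907 each)
Sep 5, sell 141: 141/215 × $2,492.00 → $1,634.28
After Sep 6: 222 on hand, pool $2,781.72 (≈ $12.5303 each)
After Sep 9: 382 on hand, pool $5,181.72 (≈ $13.5647 each)
Sep 11, sell 131: 131/382 × $5,181.72 → $1,776.97
Total COGS = $1,634.28 + $1,776.97 = $3,411.25
Ending inventory (cost pool remaining) = $3,404.75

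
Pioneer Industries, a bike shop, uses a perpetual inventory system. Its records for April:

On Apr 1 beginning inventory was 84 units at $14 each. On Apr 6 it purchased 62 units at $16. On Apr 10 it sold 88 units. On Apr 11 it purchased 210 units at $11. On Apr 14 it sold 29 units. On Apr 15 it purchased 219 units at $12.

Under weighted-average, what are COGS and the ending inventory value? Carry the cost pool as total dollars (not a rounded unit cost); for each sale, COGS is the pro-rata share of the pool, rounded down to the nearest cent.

COGS = $1,649.88; ending inventory = $5,456.12

After Apr 1: 84 on hand, pool $1,176.00 (≈ $14.0000 each)
After Apr 6: 146 on hand, pool $2,168.00 (≈ $14.8493 each)
Apr 10, sell 88: 88/146 × $2,168.00 → $1,306.73
After Apr 11: 268 on hand, pool $3,171.27 (≈ $11.8331 each)
Apr 14, sell 29: 29/268 × $3,171.27 → $343.15
After Apr 15: 458 on hand, pool $5,456.12 (≈ $11.9129 each)
Total COGS = $1,306.73 + $343.15 = $1,649.88
Ending inventory (cost pool remaining) = $5,456.12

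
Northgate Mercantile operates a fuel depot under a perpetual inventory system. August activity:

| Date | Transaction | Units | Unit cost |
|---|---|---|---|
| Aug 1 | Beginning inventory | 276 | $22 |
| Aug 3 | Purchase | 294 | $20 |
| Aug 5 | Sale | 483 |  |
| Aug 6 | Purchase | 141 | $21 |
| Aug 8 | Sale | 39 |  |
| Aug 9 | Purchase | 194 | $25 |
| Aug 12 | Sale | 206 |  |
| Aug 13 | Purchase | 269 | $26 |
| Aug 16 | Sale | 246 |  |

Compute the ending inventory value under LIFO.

Ending inventory = $4,402

Aug 5, 483 sold [LIFO — newest first]: 294 @ $20 + 189 @ $22 = $10,038
Aug 8, 39 sold [LIFO — newest first]: 39 @ $21 = $819
Aug 12, 206 sold [LIFO — newest first]: 194 @ $25 + 12 @ $21 = $5,102
Aug 16, 246 sold [LIFO — newest first]: 246 @ $26 = $6,396
Total COGS = $10,038 + $819 + $5,102 + $6,396 = $22,355
Ending inventory: 87 @ $22 + 90 @ $21 + 23 @ $26 = $4,402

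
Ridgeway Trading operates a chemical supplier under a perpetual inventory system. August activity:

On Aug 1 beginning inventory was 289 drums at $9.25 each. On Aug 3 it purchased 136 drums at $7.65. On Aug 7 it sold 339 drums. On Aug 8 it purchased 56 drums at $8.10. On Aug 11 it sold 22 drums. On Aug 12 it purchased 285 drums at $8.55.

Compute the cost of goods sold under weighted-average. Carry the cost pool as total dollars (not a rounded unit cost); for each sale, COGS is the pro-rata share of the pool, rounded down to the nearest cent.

COGS = $3,148.88

After Aug 1: 289 on hand, pool $2,673.25 (≈ $9.2500 each)
After Aug 3: 425 on hand, pool $3,713.65 (≈ $8.7380 each)
Aug 7, sell 339: 339/425 × $3,713.65 → $2,962.18
After Aug 8: 142 on hand, pool $1,205.07 (≈ $8.4864 each)
Aug 11, sell 22: 22/142 × $1,205.07 → $186.70
After Aug 12: 405 on hand, pool $3,455.12 (≈ $8.5312 each)
Total COGS = $2,962.18 + $186.70 = $3,148.88
Ending inventory (cost pool remaining) = $3,455.12
Check: goods available $6,604.00 = COGS $3,148.88 + ending $3,455.12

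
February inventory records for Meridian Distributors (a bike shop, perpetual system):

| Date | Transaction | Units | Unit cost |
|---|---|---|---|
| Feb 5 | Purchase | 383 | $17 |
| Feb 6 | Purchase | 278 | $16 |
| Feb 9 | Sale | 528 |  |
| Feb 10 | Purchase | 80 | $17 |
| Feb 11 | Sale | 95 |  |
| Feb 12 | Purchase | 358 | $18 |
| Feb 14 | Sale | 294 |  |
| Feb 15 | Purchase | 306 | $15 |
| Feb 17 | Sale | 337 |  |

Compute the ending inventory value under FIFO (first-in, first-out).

Ending inventory = $2,265

Feb 9, 528 sold [FIFO — oldest first]: 383 @ $17 + 145 @ $16 = $8,831
Feb 11, 95 sold [FIFO — oldest first]: 95 @ $16 = $1,520
Feb 14, 294 sold [FIFO — oldest first]: 38 @ $16 + 80 @ $17 + 176 @ $18 = $5,136
Feb 17, 337 sold [FIFO — oldest first]: 182 @ $18 + 155 @ $15 = $5,601
Total COGS = $8,831 + $1,520 + $5,136 + $5,601 = $21,088
Ending inventory: 151 @ $15 = $2,265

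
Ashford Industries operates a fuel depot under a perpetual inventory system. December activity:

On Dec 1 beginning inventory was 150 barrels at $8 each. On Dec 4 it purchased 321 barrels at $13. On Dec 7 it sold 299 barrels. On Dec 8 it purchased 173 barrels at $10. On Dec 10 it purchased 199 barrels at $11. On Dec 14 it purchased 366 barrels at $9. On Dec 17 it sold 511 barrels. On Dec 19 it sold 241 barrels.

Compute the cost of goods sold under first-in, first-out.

Dec 7, 299 sold [FIFO — oldest first]: 150 @ $8 + 149 @ $13 = $3,137
Dec 17, 511 sold [FIFO — oldest first]: 172 @ $13 + 173 @ $10 + 166 @ $11 = $5,792
Dec 19, 241 sold [FIFO — oldest first]: 33 @ $11 + 208 @ $9 = $2,235
Total COGS = $3,137 + $5,792 + $2,235 = $11,164
Ending inventory: 158 @ $9 = $1,422

COGS = $11,164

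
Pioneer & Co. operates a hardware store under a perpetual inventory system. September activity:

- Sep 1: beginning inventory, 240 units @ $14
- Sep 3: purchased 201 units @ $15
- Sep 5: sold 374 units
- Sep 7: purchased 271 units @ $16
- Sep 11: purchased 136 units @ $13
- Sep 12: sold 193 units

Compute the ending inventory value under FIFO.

Ending inventory = $4,088

Sep 5, 374 sold [FIFO — oldest first]: 240 @ $14 + 134 @ $15 = $5,370
Sep 12, 193 sold [FIFO — oldest first]: 67 @ $15 + 126 @ $16 = $3,021
Total COGS = $5,370 + $3,021 = $8,391
Ending inventory: 145 @ $16 + 136 @ $13 = $4,088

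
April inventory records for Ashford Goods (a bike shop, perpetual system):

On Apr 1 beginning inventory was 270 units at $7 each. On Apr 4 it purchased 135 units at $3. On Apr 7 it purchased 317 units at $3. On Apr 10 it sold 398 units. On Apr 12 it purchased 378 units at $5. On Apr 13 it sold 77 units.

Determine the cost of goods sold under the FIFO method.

COGS = $2,505

Apr 10, 398 sold [FIFO — oldest first]: 270 @ $7 + 128 @ $3 = $2,274
Apr 13, 77 sold [FIFO — oldest first]: 7 @ $3 + 70 @ $3 = $231
Total COGS = $2,274 + $231 = $2,505
Ending inventory: 247 @ $3 + 378 @ $5 = $2,631
Check: goods available $5,136 = COGS $2,505 + ending $2,631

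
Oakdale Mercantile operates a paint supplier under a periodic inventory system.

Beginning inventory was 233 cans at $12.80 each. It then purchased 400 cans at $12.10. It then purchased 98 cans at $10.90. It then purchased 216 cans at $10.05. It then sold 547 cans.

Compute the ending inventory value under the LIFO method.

Sale 1 (547) [LIFO — newest first]: 216 @ $10.05 + 98 @ $10.90 + 233 @ $12.10 = $6,058.30
Ending inventory: 233 @ $12.80 + 167 @ $12.10 = $5,003.10
Check: goods available $11,061.40 = COGS $6,058.30 + ending $5,003.10

Ending inventory = $5,003.10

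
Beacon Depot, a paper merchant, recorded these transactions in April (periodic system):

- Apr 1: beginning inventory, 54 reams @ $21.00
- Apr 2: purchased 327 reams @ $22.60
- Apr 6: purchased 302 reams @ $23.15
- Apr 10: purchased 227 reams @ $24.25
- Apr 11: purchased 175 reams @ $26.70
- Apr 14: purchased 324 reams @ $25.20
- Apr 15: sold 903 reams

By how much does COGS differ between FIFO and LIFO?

FIFO COGS: 54 @ $21.00 + 327 @ $22.60 + 302 @ $23.15 + 220 @ $24.25 = $20,850.50
LIFO COGS: 324 @ $25.20 + 175 @ $26.70 + 227 @ $24.25 + 177 @ $23.15 = $22,439.60
Difference = |$20,850.50 − $22,439.60| = $1,589.10

$1,589.10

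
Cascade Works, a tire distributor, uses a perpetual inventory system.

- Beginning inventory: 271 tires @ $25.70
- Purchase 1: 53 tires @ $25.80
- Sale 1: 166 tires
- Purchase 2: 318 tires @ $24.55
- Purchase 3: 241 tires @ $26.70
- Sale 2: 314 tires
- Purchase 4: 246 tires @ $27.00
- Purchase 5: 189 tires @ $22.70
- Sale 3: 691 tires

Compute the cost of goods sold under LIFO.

Sale 1 (166) [LIFO — newest first]: 53 @ $25.80 + 113 @ $25.70 = $4,271.50
Sale 2 (314) [LIFO — newest first]: 241 @ $26.70 + 73 @ $24.55 = $8,226.85
Sale 3 (691) [LIFO — newest first]: 189 @ $22.70 + 246 @ $27.00 + 245 @ $24.55 + 11 @ $25.70 = $17,229.75
Total COGS = $4,271.50 + $8,226.85 + $17,229.75 = $29,728.10
Ending inventory: 147 @ $25.70 = $3,777.90

COGS = $29,728.10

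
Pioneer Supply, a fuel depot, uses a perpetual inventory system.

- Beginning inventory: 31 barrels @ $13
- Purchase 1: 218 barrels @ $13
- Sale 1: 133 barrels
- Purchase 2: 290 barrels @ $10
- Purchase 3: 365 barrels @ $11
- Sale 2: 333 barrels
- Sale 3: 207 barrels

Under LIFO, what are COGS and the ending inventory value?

COGS = $7,494; ending inventory = $2,658

Sale 1 (133) [LIFO — newest first]: 133 @ $13 = $1,729
Sale 2 (333) [LIFO — newest first]: 333 @ $11 = $3,663
Sale 3 (207) [LIFO — newest first]: 32 @ $11 + 175 @ $10 = $2,102
Total COGS = $1,729 + $3,663 + $2,102 = $7,494
Ending inventory: 31 @ $13 + 85 @ $13 + 115 @ $10 = $2,658
Check: goods available $10,152 = COGS $7,494 + ending $2,658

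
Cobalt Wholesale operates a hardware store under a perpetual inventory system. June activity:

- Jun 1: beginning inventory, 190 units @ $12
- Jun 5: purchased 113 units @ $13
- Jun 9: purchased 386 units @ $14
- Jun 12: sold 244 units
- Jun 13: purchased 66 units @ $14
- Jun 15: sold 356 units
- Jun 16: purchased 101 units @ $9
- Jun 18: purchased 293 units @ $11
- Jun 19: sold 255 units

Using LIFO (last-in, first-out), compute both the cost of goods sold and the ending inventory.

Jun 12, 244 sold [LIFO — newest first]: 244 @ $14 = $3,416
Jun 15, 356 sold [LIFO — newest first]: 66 @ $14 + 142 @ $14 + 113 @ $13 + 35 @ $12 = $4,801
Jun 19, 255 sold [LIFO — newest first]: 255 @ $11 = $2,805
Total COGS = $3,416 + $4,801 + $2,805 = $11,022
Ending inventory: 155 @ $12 + 101 @ $9 + 38 @ $11 = $3,187
Check: goods available $14,209 = COGS $11,022 + ending $3,187

COGS = $11,022; ending inventory = $3,187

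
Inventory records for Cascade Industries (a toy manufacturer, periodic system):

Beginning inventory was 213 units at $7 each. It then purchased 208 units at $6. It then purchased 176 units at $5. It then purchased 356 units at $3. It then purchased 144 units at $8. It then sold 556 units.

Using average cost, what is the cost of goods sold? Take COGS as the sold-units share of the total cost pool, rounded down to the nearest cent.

COGS = $2,959.42

Sale 1, sell 556: 556/1097 × $5,839.00 → $2,959.42
Ending inventory (cost pool remaining) = $2,879.58
Check: goods available $5,839.00 = COGS $2,959.42 + ending $2,879.58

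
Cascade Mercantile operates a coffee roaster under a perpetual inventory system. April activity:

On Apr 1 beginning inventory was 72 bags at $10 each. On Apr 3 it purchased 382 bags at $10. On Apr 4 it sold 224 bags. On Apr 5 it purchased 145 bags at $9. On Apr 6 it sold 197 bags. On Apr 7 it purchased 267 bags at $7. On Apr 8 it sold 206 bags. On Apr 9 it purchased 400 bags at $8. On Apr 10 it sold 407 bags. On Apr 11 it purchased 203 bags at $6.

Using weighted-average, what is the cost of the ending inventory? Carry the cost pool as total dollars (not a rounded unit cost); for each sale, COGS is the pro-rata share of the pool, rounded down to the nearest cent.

After Apr 1: 72 on hand, pool $720.00 (≈ $10.0000 each)
After Apr 3: 454 on hand, pool $4,540.00 (≈ $10.0000 each)
Apr 4, sell 224: 224/454 × $4,540.00 → $2,240.00
After Apr 5: 375 on hand, pool $3,605.00 (≈ $9.6133 each)
Apr 6, sell 197: 197/375 × $3,605.00 → $1,893.82
After Apr 7: 445 on hand, pool $3,580.18 (≈ $8.0453 each)
Apr 8, sell 206: 206/445 × $3,580.18 → $1,657.34
After Apr 9: 639 on hand, pool $5,122.84 (≈ $8.0170 each)
Apr 10, sell 407: 407/639 × $5,122.84 → $3,262.90
After Apr 11: 435 on hand, pool $3,077.94 (≈ $7.0757 each)
Total COGS = $2,240.00 + $1,893.82 + $1,657.34 + $3,262.90 = $9,054.06
Ending inventory (cost pool remaining) = $3,077.94
Check: goods available $12,132.00 = COGS $9,054.06 + ending $3,077.94

Ending inventory = $3,077.94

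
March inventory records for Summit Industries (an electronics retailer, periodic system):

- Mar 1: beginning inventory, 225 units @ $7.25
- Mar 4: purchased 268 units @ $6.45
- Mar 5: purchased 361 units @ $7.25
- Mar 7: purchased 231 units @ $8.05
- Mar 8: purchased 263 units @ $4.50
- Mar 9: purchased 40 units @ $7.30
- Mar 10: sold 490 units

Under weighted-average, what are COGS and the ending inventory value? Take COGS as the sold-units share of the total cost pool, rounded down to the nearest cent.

Mar 10, sell 490: 490/1388 × $9,312.15 → $3,287.43
Ending inventory (cost pool remaining) = $6,024.72
Check: goods available $9,312.15 = COGS $3,287.43 + ending $6,024.72

COGS = $3,287.43; ending inventory = $6,024.72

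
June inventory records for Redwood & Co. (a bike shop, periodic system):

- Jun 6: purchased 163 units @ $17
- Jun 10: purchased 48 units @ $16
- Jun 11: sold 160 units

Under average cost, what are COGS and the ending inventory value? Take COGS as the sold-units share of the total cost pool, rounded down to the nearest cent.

Jun 11, sell 160: 160/211 × $3,539.00 → $2,683.60
Ending inventory (cost pool remaining) = $855.40
Check: goods available $3,539.00 = COGS $2,683.60 + ending $855.40

COGS = $2,683.60; ending inventory = $855.40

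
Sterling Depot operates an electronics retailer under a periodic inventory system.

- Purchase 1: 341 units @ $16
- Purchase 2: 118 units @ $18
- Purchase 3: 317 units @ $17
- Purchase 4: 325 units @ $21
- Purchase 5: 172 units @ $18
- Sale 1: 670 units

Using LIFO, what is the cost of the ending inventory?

Ending inventory = $10,028

Sale 1 (670) [LIFO — newest first]: 172 @ $18 + 325 @ $21 + 173 @ $17 = $12,862
Ending inventory: 341 @ $16 + 118 @ $18 + 144 @ $17 = $10,028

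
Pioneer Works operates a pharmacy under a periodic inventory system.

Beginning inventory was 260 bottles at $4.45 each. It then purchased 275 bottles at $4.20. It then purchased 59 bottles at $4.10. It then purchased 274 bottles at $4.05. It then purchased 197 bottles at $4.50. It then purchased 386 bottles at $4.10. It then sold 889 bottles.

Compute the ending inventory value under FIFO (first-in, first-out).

Ending inventory = $2,374.60

Sale 1 (889) [FIFO — oldest first]: 260 @ $4.45 + 275 @ $4.20 + 59 @ $4.10 + 274 @ $4.05 + 21 @ $4.50 = $3,758.10
Ending inventory: 176 @ $4.50 + 386 @ $4.10 = $2,374.60
Check: goods available $6,132.70 = COGS $3,758.10 + ending $2,374.60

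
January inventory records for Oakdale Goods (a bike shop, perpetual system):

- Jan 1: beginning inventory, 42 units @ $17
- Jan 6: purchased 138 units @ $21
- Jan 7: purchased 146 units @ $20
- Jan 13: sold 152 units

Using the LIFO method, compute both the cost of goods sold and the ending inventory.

COGS = $3,046; ending inventory = $3,486

Jan 13, 152 sold [LIFO — newest first]: 146 @ $20 + 6 @ $21 = $3,046
Ending inventory: 42 @ $17 + 132 @ $21 = $3,486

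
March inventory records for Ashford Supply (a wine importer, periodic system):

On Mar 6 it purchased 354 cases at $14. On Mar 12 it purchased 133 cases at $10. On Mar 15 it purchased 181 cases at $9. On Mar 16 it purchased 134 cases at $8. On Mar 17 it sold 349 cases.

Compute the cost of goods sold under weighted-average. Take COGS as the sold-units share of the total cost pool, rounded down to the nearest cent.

Mar 17, sell 349: 349/802 × $8,987.00 → $3,910.80
Ending inventory (cost pool remaining) = $5,076.20

COGS = $3,910.80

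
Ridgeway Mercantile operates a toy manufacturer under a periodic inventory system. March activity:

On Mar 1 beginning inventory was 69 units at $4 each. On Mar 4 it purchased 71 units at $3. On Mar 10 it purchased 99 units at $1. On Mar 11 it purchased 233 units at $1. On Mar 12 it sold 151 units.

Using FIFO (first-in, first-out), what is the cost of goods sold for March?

Mar 12, 151 sold [FIFO — oldest first]: 69 @ $4 + 71 @ $3 + 11 @ $1 = $500
Ending inventory: 88 @ $1 + 233 @ $1 = $321
Check: goods available $821 = COGS $500 + ending $321

COGS = $500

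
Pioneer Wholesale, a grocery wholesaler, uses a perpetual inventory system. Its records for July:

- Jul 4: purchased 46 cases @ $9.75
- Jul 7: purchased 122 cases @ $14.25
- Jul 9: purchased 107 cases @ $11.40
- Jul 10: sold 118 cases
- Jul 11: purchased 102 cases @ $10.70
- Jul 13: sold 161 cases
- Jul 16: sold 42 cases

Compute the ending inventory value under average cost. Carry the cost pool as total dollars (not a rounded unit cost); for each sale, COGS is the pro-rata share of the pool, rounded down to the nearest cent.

Ending inventory = $656.52

After Jul 4: 46 on hand, pool $448.50 (≈ $9.7500 each)
After Jul 7: 168 on hand, pool $2,187.00 (≈ $13.0179 each)
After Jul 9: 275 on hand, pool $3,406.80 (≈ $12.3884 each)
Jul 10, sell 118: 118/275 × $3,406.80 → $1,461.82
After Jul 11: 259 on hand, pool $3,036.38 (≈ $11.7235 each)
Jul 13, sell 161: 161/259 × $3,036.38 → $1,887.47
Jul 16, sell 42: 42/98 × $1,148.91 → $492.39
Total COGS = $1,461.82 + $1,887.47 + $492.39 = $3,841.68
Ending inventory (cost pool remaining) = $656.52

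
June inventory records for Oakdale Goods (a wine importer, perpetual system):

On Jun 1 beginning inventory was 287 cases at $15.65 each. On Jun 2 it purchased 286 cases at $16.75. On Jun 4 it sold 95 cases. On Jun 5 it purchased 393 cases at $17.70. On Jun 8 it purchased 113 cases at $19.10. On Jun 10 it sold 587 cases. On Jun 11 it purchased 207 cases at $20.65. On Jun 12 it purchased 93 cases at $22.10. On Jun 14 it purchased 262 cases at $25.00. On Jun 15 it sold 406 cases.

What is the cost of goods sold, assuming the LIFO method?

Jun 4, 95 sold [LIFO — newest first]: 95 @ $16.75 = $1,591.25
Jun 10, 587 sold [LIFO — newest first]: 113 @ $19.10 + 393 @ $17.70 + 81 @ $16.75 = $10,471.15
Jun 15, 406 sold [LIFO — newest first]: 262 @ $25.00 + 93 @ $22.10 + 51 @ $20.65 = $9,658.45
Total COGS = $1,591.25 + $10,471.15 + $9,658.45 = $21,720.85
Ending inventory: 287 @ $15.65 + 110 @ $16.75 + 156 @ $20.65 = $9,555.45
Check: goods available $31,276.30 = COGS $21,720.85 + ending $9,555.45

COGS = $21,720.85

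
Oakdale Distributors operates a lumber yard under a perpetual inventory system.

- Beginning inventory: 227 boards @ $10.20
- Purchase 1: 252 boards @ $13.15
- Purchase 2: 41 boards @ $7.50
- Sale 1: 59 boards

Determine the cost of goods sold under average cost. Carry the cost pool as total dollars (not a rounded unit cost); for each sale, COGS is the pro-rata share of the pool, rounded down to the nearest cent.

After Beginning: 227 on hand, pool $2,315.40 (≈ $10.2000 each)
After Purchase 1: 479 on hand, pool $5,629.20 (≈ $11.7520 each)
After Purchase 2: 520 on hand, pool $5,936.70 (≈ $11.4167 each)
Sale 1, sell 59: 59/520 × $5,936.70 → $673.58
Ending inventory (cost pool remaining) = $5,263.12
Check: goods available $5,936.70 = COGS $673.58 + ending $5,263.12

COGS = $673.58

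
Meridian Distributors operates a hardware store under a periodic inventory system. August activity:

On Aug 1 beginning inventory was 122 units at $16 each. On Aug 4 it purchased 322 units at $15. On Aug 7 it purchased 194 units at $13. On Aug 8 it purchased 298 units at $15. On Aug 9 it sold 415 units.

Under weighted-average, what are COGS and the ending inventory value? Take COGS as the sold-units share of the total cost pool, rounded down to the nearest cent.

Aug 9, sell 415: 415/936 × $13,774.00 → $6,107.06
Ending inventory (cost pool remaining) = $7,666.94

COGS = $6,107.06; ending inventory = $7,666.94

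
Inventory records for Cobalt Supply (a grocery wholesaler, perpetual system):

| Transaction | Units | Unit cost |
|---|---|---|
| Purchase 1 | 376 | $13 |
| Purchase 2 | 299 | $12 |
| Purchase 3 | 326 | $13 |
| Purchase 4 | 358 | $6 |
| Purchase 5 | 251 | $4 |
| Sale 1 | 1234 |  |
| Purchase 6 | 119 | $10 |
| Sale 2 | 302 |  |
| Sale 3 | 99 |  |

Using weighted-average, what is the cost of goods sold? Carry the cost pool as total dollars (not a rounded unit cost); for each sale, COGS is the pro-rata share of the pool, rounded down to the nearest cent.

After Purchase 1: 376 on hand, pool $4,888.00 (≈ $13.0000 each)
After Purchase 2: 675 on hand, pool $8,476.00 (≈ $12.5570 each)
After Purchase 3: 1001 on hand, pool $12,714.00 (≈ $12.7013 each)
After Purchase 4: 1359 on hand, pool $14,862.00 (≈ $10.9360 each)
After Purchase 5: 1610 on hand, pool $15,866.00 (≈ $9.8547 each)
Sale 1, sell 1234: 1234/1610 × $15,866.00 → $12,160.64
After Purchase 6: 495 on hand, pool $4,895.36 (≈ $9.8896 each)
Sale 2, sell 302: 302/495 × $4,895.36 → $2,986.66
Sale 3, sell 99: 99/193 × $1,908.70 → $979.07
Total COGS = $12,160.64 + $2,986.66 + $979.07 = $16,126.37
Ending inventory (cost pool remaining) = $929.63

COGS = $16,126.37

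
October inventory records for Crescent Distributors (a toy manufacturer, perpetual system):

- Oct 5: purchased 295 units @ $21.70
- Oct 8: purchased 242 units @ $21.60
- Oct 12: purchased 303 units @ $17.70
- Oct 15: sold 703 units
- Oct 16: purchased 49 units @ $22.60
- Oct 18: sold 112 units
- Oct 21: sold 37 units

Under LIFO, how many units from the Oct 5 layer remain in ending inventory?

37

Oct 15, 703 sold [LIFO — newest first]: 303 @ $17.70 + 242 @ $21.60 + 158 @ $21.70 = $14,018.90
Oct 18, 112 sold [LIFO — newest first]: 49 @ $22.60 + 63 @ $21.70 = $2,474.50
Oct 21, 37 sold [LIFO — newest first]: 37 @ $21.70 = $802.90
Total COGS = $14,018.90 + $2,474.50 + $802.90 = $17,296.30
Ending inventory: 37 @ $21.70 = $802.90
Check: goods available $18,099.20 = COGS $17,296.30 + ending $802.90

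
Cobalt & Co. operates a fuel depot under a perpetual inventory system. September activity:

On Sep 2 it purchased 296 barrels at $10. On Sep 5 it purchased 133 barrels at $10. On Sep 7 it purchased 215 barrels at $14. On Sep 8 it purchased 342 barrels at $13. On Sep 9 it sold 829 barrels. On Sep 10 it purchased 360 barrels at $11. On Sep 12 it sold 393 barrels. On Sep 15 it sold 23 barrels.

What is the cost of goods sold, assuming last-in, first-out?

COGS = $14,696

Sep 9, 829 sold [LIFO — newest first]: 342 @ $13 + 215 @ $14 + 133 @ $10 + 139 @ $10 = $10,176
Sep 12, 393 sold [LIFO — newest first]: 360 @ $11 + 33 @ $10 = $4,290
Sep 15, 23 sold [LIFO — newest first]: 23 @ $10 = $230
Total COGS = $10,176 + $4,290 + $230 = $14,696
Ending inventory: 101 @ $10 = $1,010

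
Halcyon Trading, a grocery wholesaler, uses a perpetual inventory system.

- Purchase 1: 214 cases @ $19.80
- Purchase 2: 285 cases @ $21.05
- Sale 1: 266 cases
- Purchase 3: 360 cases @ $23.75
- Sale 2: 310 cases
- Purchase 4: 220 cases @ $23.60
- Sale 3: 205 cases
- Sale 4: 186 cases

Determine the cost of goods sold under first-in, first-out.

Sale 1 (266) [FIFO — oldest first]: 214 @ $19.80 + 52 @ $21.05 = $5,331.80
Sale 2 (310) [FIFO — oldest first]: 233 @ $21.05 + 77 @ $23.75 = $6,733.40
Sale 3 (205) [FIFO — oldest first]: 205 @ $23.75 = $4,868.75
Sale 4 (186) [FIFO — oldest first]: 78 @ $23.75 + 108 @ $23.60 = $4,401.30
Total COGS = $5,331.80 + $6,733.40 + $4,868.75 + $4,401.30 = $21,335.25
Ending inventory: 112 @ $23.60 = $2,643.20

COGS = $21,335.25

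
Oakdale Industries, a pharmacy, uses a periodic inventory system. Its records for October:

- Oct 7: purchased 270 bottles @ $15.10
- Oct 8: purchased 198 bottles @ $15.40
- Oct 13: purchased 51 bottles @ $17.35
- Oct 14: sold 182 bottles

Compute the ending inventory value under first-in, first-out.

Oct 14, 182 sold [FIFO — oldest first]: 182 @ $15.10 = $2,748.20
Ending inventory: 88 @ $15.10 + 198 @ $15.40 + 51 @ $17.35 = $5,262.85

Ending inventory = $5,262.85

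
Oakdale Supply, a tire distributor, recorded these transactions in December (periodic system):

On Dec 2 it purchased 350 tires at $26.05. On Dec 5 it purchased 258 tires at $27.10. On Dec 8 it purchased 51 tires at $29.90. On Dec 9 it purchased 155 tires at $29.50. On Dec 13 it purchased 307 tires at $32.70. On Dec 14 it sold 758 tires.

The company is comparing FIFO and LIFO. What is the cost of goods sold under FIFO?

COGS = $20,554.70

FIFO COGS: 350 @ $26.05 + 258 @ $27.10 + 51 @ $29.90 + 99 @ $29.50 = $20,554.70
LIFO COGS: 307 @ $32.70 + 155 @ $29.50 + 51 @ $29.90 + 245 @ $27.10 = $22,775.80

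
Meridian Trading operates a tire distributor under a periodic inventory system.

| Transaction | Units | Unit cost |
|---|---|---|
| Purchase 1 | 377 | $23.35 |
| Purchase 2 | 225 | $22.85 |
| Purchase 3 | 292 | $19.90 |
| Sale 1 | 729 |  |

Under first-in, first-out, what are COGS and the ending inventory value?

COGS = $16,471.50; ending inventory = $3,283.50

Sale 1 (729) [FIFO — oldest first]: 377 @ $23.35 + 225 @ $22.85 + 127 @ $19.90 = $16,471.50
Ending inventory: 165 @ $19.90 = $3,283.50
Check: goods available $19,755.00 = COGS $16,471.50 + ending $3,283.50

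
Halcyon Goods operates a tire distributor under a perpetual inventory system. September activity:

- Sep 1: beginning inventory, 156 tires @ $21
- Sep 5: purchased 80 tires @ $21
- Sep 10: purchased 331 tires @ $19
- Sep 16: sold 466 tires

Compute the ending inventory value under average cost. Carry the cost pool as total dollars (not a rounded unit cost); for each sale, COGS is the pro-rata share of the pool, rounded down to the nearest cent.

After Sep 1: 156 on hand, pool $3,276.00 (≈ $21.0000 each)
After Sep 5: 236 on hand, pool $4,956.00 (≈ $21.0000 each)
After Sep 10: 567 on hand, pool $11,245.00 (≈ $19.8325 each)
Sep 16, sell 466: 466/567 × $11,245.00 → $9,241.92
Ending inventory (cost pool remaining) = $2,003.08
Check: goods available $11,245.00 = COGS $9,241.92 + ending $2,003.08

Ending inventory = $2,003.08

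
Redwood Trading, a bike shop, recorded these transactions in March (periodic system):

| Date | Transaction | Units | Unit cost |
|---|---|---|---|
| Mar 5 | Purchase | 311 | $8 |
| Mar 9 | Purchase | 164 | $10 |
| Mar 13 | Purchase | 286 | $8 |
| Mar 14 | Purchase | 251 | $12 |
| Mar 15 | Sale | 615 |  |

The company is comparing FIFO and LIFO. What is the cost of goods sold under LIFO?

FIFO COGS: 311 @ $8 + 164 @ $10 + 140 @ $8 = $5,248
LIFO COGS: 251 @ $12 + 286 @ $8 + 78 @ $10 = $6,080

COGS = $6,080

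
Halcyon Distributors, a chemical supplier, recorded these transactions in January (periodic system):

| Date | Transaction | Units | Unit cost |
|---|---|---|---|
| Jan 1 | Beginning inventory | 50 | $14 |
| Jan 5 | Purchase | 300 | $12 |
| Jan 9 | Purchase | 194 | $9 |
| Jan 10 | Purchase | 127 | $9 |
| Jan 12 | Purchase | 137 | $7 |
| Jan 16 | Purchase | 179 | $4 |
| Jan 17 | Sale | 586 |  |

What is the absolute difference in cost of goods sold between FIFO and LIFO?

$2,319

FIFO COGS: 50 @ $14 + 300 @ $12 + 194 @ $9 + 42 @ $9 = $6,424
LIFO COGS: 179 @ $4 + 137 @ $7 + 127 @ $9 + 143 @ $9 = $4,105
Difference = |$6,424 − $4,105| = $2,319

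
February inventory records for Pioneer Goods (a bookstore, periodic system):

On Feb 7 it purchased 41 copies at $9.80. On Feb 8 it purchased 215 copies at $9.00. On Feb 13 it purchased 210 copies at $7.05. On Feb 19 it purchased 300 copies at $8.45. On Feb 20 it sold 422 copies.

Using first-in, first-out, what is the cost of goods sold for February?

Feb 20, 422 sold [FIFO — oldest first]: 41 @ $9.80 + 215 @ $9.00 + 166 @ $7.05 = $3,507.10
Ending inventory: 44 @ $7.05 + 300 @ $8.45 = $2,845.20

COGS = $3,507.10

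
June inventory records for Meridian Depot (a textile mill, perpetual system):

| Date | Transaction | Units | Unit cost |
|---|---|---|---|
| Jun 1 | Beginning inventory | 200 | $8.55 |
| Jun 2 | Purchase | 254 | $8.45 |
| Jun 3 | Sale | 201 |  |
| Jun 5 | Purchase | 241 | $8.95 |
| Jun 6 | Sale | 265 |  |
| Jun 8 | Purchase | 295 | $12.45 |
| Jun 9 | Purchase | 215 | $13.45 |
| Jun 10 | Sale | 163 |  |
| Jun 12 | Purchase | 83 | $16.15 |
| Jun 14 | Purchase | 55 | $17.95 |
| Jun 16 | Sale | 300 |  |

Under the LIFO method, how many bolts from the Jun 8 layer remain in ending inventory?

Jun 3, 201 sold [LIFO — newest first]: 201 @ $8.45 = $1,698.45
Jun 6, 265 sold [LIFO — newest first]: 241 @ $8.95 + 24 @ $8.45 = $2,359.75
Jun 10, 163 sold [LIFO — newest first]: 163 @ $13.45 = $2,192.35
Jun 16, 300 sold [LIFO — newest first]: 55 @ $17.95 + 83 @ $16.15 + 52 @ $13.45 + 110 @ $12.45 = $4,396.60
Total COGS = $1,698.45 + $2,359.75 + $2,192.35 + $4,396.60 = $10,647.15
Ending inventory: 200 @ $8.55 + 29 @ $8.45 + 185 @ $12.45 = $4,258.30

185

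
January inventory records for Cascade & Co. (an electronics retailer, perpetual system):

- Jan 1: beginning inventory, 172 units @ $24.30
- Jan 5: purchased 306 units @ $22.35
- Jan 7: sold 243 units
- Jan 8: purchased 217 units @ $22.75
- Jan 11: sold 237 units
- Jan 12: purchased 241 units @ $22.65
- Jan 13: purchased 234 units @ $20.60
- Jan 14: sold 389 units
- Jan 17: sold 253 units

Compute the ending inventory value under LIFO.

Jan 7, 243 sold [LIFO — newest first]: 243 @ $22.35 = $5,431.05
Jan 11, 237 sold [LIFO — newest first]: 217 @ $22.75 + 20 @ $22.35 = $5,383.75
Jan 14, 389 sold [LIFO — newest first]: 234 @ $20.60 + 155 @ $22.65 = $8,331.15
Jan 17, 253 sold [LIFO — newest first]: 86 @ $22.65 + 43 @ $22.35 + 124 @ $24.30 = $5,922.15
Total COGS = $5,431.05 + $5,383.75 + $8,331.15 + $5,922.15 = $25,068.10
Ending inventory: 48 @ $24.30 = $1,166.40
Check: goods available $26,234.50 = COGS $25,068.10 + ending $1,166.40

Ending inventory = $1,166.40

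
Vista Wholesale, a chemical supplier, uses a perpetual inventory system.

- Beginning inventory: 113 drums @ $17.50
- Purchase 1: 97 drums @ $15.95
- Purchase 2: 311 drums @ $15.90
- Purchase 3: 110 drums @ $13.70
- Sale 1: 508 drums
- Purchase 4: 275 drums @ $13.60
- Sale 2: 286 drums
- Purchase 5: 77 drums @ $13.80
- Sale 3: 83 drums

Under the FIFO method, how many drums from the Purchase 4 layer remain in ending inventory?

29

Sale 1 (508) [FIFO — oldest first]: 113 @ $17.50 + 97 @ $15.95 + 298 @ $15.90 = $8,262.85
Sale 2 (286) [FIFO — oldest first]: 13 @ $15.90 + 110 @ $13.70 + 163 @ $13.60 = $3,930.50
Sale 3 (83) [FIFO — oldest first]: 83 @ $13.60 = $1,128.80
Total COGS = $8,262.85 + $3,930.50 + $1,128.80 = $13,322.15
Ending inventory: 29 @ $13.60 + 77 @ $13.80 = $1,457.00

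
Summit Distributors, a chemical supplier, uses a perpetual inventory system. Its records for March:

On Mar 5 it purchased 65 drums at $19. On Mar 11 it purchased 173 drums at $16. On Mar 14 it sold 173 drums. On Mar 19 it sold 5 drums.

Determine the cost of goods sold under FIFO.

COGS = $3,043

Mar 14, 173 sold [FIFO — oldest first]: 65 @ $19 + 108 @ $16 = $2,963
Mar 19, 5 sold [FIFO — oldest first]: 5 @ $16 = $80
Total COGS = $2,963 + $80 = $3,043
Ending inventory: 60 @ $16 = $960
Check: goods available $4,003 = COGS $3,043 + ending $960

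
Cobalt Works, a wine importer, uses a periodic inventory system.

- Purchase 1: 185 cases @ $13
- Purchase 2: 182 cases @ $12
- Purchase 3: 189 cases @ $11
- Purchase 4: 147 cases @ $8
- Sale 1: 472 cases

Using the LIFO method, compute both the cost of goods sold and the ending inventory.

Sale 1 (472) [LIFO — newest first]: 147 @ $8 + 189 @ $11 + 136 @ $12 = $4,887
Ending inventory: 185 @ $13 + 46 @ $12 = $2,957
Check: goods available $7,844 = COGS $4,887 + ending $2,957

COGS = $4,887; ending inventory = $2,957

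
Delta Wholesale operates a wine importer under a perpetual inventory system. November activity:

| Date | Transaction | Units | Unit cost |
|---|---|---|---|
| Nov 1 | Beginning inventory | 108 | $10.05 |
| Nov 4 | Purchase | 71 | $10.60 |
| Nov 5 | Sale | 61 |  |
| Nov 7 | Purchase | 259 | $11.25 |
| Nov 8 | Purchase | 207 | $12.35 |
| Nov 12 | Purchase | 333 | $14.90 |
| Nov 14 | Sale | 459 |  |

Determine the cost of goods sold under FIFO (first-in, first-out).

Nov 5, 61 sold [FIFO — oldest first]: 61 @ $10.05 = $613.05
Nov 14, 459 sold [FIFO — oldest first]: 47 @ $10.05 + 71 @ $10.60 + 259 @ $11.25 + 82 @ $12.35 = $5,151.40
Total COGS = $613.05 + $5,151.40 = $5,764.45
Ending inventory: 125 @ $12.35 + 333 @ $14.90 = $6,505.45

COGS = $5,764.45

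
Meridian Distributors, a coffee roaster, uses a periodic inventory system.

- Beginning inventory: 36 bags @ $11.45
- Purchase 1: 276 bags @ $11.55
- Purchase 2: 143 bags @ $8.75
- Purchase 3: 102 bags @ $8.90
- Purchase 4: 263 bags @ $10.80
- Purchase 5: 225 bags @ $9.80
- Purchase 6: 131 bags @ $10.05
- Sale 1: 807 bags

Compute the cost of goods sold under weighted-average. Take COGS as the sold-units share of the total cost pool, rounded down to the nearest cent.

COGS = $8,317.72

Sale 1, sell 807: 807/1176 × $12,121.00 → $8,317.72
Ending inventory (cost pool remaining) = $3,803.28
Check: goods available $12,121.00 = COGS $8,317.72 + ending $3,803.28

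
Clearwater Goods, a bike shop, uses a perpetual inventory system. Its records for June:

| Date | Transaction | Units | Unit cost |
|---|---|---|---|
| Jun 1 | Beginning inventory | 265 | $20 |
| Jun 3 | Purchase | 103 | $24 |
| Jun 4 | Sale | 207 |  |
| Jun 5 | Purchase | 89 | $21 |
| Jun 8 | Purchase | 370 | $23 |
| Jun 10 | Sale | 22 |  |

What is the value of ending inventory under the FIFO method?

Ending inventory = $13,571

Jun 4, 207 sold [FIFO — oldest first]: 207 @ $20 = $4,140
Jun 10, 22 sold [FIFO — oldest first]: 22 @ $20 = $440
Total COGS = $4,140 + $440 = $4,580
Ending inventory: 36 @ $20 + 103 @ $24 + 89 @ $21 + 370 @ $23 = $13,571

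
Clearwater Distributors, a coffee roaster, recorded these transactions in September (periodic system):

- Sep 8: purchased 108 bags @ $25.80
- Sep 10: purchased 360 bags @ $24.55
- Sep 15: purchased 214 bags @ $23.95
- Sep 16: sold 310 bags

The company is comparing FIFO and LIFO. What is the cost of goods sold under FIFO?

COGS = $7,745.50

FIFO COGS: 108 @ $25.80 + 202 @ $24.55 = $7,745.50
LIFO COGS: 214 @ $23.95 + 96 @ $24.55 = $7,482.10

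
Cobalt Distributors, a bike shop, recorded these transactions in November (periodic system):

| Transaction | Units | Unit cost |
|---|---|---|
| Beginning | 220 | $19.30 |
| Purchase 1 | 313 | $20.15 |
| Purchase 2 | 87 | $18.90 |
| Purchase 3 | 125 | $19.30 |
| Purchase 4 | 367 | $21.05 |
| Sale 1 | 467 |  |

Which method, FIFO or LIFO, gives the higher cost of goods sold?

FIFO COGS: 220 @ $19.30 + 247 @ $20.15 = $9,223.05
LIFO COGS: 367 @ $21.05 + 100 @ $19.30 = $9,655.35

LIFO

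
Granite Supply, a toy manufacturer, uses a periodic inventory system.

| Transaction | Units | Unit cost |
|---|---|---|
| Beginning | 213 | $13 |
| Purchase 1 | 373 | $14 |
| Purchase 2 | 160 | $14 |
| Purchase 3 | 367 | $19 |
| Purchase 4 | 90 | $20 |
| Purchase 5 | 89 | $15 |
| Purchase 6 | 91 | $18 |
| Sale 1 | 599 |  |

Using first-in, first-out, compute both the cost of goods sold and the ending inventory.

Sale 1 (599) [FIFO — oldest first]: 213 @ $13 + 373 @ $14 + 13 @ $14 = $8,173
Ending inventory: 147 @ $14 + 367 @ $19 + 90 @ $20 + 89 @ $15 + 91 @ $18 = $13,804
Check: goods available $21,977 = COGS $8,173 + ending $13,804

COGS = $8,173; ending inventory = $13,804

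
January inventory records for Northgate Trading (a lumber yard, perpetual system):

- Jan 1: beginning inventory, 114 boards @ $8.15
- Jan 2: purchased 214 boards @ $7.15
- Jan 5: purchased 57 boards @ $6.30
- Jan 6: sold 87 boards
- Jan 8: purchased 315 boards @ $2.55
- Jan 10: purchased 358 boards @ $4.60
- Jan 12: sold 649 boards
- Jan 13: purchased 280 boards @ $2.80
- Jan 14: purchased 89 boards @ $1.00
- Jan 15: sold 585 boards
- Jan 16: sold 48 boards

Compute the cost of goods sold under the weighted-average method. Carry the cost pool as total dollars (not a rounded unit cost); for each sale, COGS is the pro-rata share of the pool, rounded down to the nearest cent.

COGS = $5,939.15

After Jan 1: 114 on hand, pool $929.10 (≈ $8.1500 each)
After Jan 2: 328 on hand, pool $2,459.20 (≈ $7.4976 each)
After Jan 5: 385 on hand, pool $2,818.30 (≈ $7.3203 each)
Jan 6, sell 87: 87/385 × $2,818.30 → $636.86
After Jan 8: 613 on hand, pool $2,984.69 (≈ $4.8690 each)
After Jan 10: 971 on hand, pool $4,631.49 (≈ $4.7698 each)
Jan 12, sell 649: 649/971 × $4,631.49 → $3,095.60
After Jan 13: 602 on hand, pool $2,319.89 (≈ $3.8536 each)
After Jan 14: 691 on hand, pool $2,408.89 (≈ $3.4861 each)
Jan 15, sell 585: 585/691 × $2,408.89 → $2,039.36
Jan 16, sell 48: 48/106 × $369.53 → $167.33
Total COGS = $636.86 + $3,095.60 + $2,039.36 + $167.33 = $5,939.15
Ending inventory (cost pool remaining) = $202.20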